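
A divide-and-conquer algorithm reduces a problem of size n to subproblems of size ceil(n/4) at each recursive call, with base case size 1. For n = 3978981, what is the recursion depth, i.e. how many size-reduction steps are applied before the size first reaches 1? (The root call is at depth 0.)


Each step divides the size by 4 (rounding up); after k steps the size is ceil(n/4^k), which equals 1 exactly when 4^k >= n.
So the depth is the smallest k with 4^k >= 3978981, i.e. ceil(log_4(3978981)).
4^10 = 1048576 < 3978981 <= 4194304 = 4^11
Recursion depth = 11


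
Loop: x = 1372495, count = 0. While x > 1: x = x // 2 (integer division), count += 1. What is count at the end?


The variable x halves each step:
x = 1372495 -> 686247 -> 343123 -> 171561 -> 85780 -> 42890 -> 21445 -> 10722 -> 5361 -> 2680 -> 1340 -> 670 -> 335 -> 167 -> 83 -> 41 -> 20 -> 10 -> 5 -> 2 -> 1
Number of halvings = floor(log2(1372495)) = 20


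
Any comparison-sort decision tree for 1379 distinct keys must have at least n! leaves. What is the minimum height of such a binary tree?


A binary decision tree of height h has at most 2^h leaves and needs at least n! of them, so h >= ceil(log2(n!)).
1379! is far too large to multiply out, so use Stirling's series:
  ln(n!) ~ n ln n - n + (1/2) ln(2 pi n) + 1/(12n)  (error below 1/(360 n^3), negligible here)
  ln(1379) = 7.2291139
  n ln n = 1379 * 7.2291139 = 9968.9481
  (1/2) ln(2 pi * 1379) = (1/2) ln(8664.5125) = 4.5335
  1/(12*1379) = 0.0001
  ln(1379!) ~ 9968.9481 - 1379 + 4.5335 + 0.0001 = 8594.4817
Convert to base 2: log2(1379!) = 8594.4817 / ln 2 = 8594.4817 / 0.69314718 = 12399.2161
ceil(12399.2161) = 12400


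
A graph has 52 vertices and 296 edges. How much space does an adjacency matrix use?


Adjacency matrix: V x V grid of entries
Space = V^2 = 52^2 = 52 * 52 = 2704


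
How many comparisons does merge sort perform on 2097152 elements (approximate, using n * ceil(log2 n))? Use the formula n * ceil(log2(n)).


Recursion depth: ceil(log2(2097152)) = 21
Each recursion level merges n = 2097152 elements
Total = 2097152 * 21 = 44040192


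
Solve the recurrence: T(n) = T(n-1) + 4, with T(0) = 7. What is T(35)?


Unrolling the recurrence:
T(35) = T(34) + 4
       = T(33) + 4 + 4
       = T(32) + 4*3
       ...
       = T(0) + 4*35
       = 7 + 140 = 147


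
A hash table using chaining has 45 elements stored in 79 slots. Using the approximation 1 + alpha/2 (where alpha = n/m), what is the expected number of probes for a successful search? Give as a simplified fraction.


Load factor alpha = n/m = 45/79
Expected probes = 1 + alpha/2 = 1 + 45/(2*79)
= 1 + 45/158
= 158/158 + 45/158
= 203/158


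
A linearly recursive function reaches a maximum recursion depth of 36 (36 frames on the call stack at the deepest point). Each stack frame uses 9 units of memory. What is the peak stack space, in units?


Maximum recursion depth = 36 frames
Memory per frame = 9 units
Total stack space = depth * frame_size
= 36 * 9 = 324


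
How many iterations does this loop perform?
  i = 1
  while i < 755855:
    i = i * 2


The loop variable doubles each iteration:
i = 1 -> 2 -> 4 -> 8 -> 16 -> 32 -> 64 -> 128 -> 256 -> 512 -> 1024 -> 2048 -> 4096 -> 8192 -> 16384 -> 32768 -> 65536 -> 131072 -> 262144 -> 524288 -> 1048576 (stop, 1048576 >= 755855)
Number of doublings = ceil(log2(755855)) = 20


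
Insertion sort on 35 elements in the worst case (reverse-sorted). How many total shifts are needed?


In the worst case (reverse-sorted), each element shifts past all previous:
  Element 1: 1 shifts
  Element 2: 2 shifts
  Element 3: 3 shifts
  Element 4: 4 shifts
  Element 5: 5 shifts
  ...
  Element 34: 34 shifts
Total = 1 + 2 + ... + 34
= 35*(35-1)/2 = 595


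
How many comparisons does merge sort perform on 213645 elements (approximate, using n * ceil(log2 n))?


Recursion depth: ceil(log2(213645)) = 18
Each recursion level merges n = 213645 elements
Total = 213645 * 18 = 3845610


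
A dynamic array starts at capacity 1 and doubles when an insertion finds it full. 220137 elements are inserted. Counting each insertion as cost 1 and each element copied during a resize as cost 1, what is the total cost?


n = 220137
Insertion costs: 220137
Resizes copy 1, 2, 4, ... up to the largest power of 2 that is <= n-1 = 220136, i.e. 131072.
Copy costs = 1 + 2 + 4 + 8 + 16 + 32 + 64 + 128 + 256 + 512 + 1024 + 2048 + 4096 + 8192 + 16384 + 32768 + 65536 + 131072 = 262143
Total = 220137 + 262143 = 482280


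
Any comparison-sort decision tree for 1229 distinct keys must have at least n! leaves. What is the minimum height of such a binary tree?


A binary decision tree of height h has at most 2^h leaves and needs at least n! of them, so h >= ceil(log2(n!)).
1229! is far too large to multiply out, so use Stirling's series:
  ln(n!) ~ n ln n - n + (1/2) ln(2 pi n) + 1/(12n)  (error below 1/(360 n^3), negligible here)
  ln(1229) = 7.1139561
  n ln n = 1229 * 7.1139561 = 8743.0520
  (1/2) ln(2 pi * 1229) = (1/2) ln(7722.0347) = 4.4759
  1/(12*1229) = 0.0001
  ln(1229!) ~ 8743.0520 - 1229 + 4.4759 + 0.0001 = 7518.5280
Convert to base 2: log2(1229!) = 7518.5280 / ln 2 = 7518.5280 / 0.69314718 = 10846.9431
ceil(10846.9431) = 10847


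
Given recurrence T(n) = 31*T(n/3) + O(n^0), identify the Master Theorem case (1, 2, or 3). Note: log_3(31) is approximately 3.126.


Master Theorem parameters: a=31, b=3, c=0
log_b(a) = 3.126
Compare b^c with a: 3^0 = 1 < 31, so c < log_b(a).
Comparing c=0 vs log_b(a)=3.126:
0 < 3.126 => Case 1
Result: T(n) = O(n^(log_3 31)) ~ O(n^3.126)
Master Theorem case = 1


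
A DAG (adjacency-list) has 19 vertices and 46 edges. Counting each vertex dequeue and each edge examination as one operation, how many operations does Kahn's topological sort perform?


V = 19 (vertex processing)
E = 46 (edge processing)
V + E = 19 + 46 = 65


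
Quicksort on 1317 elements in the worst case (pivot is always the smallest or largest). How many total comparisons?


In the worst case, each partition step picks the worst pivot:
  Partition 1: 1316 comparisons (n-1 elements to compare)
  Partition 2: 1315 comparisons
  Partition 3: 1314 comparisons
  Partition 4: 1313 comparisons
  Partition 5: 1312 comparisons
  ...
  Last partition: 0 comparisons
Total = (n-1) + (n-2) + ... + 1 + 0 = n*(n-1)/2
= 1317*1316/2 = 866586


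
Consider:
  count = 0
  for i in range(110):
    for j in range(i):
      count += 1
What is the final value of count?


For each i, the inner loop runs i times:
  i=0: inner runs 0 times
  i=1: inner runs 1 time
  i=2: inner runs 2 times
  i=3: inner runs 3 times
  i=4: inner runs 4 times
  i=5: inner runs 5 times
  i=6: inner runs 6 times
  i=7: inner runs 7 times
  ...
Total = 0 + 1 + 2 + ... + 109 = 110*(110-1)/2 = 5995


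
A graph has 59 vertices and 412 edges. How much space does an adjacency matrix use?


Adjacency matrix: V x V grid of entries
Space = V^2 = 59^2 = 59 * 59 = 3481


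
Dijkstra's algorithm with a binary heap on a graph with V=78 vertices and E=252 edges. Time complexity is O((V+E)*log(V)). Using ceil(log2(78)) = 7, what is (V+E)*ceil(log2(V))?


Dijkstra with a binary heap: each vertex is extracted once, each edge may relax once.
Each heap operation costs O(log V).
V + E = 78 + 252 = 330
ceil(log2(78)) = 7 (since 2^6 = 64 < 78 <= 128 = 2^7)
Total heap work = (V+E) * ceil(log2(V)) = 330 * 7 = 2310


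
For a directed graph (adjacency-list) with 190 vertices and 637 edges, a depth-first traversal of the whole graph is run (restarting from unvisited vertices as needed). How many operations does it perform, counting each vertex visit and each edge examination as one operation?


A full DFS traversal visits each vertex once and examines each edge once.
V = 190
E = 637
Sum = 190 + 637 = 827


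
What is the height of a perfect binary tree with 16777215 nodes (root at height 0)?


A perfect binary tree with 16777215 nodes:
  16777215 = 2^24 - 1
  Levels: 0, 1, ..., 23
  Height = 23


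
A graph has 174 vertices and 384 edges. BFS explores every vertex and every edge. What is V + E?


A full BFS traversal dequeues each vertex once and examines each edge once.
Vertex visits: 174
Edge visits: 384
V + E = 174 + 384 = 558


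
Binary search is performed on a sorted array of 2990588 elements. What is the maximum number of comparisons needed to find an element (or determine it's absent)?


Binary search halves the search space each comparison:
  Step 1: search space = 2990588 -> 1495294
  Step 2: search space = 1495294 -> 747647
  Step 3: search space = 747647 -> 373823
  Step 4: search space = 373823 -> 186911
  Step 5: search space = 186911 -> 93455
  Step 6: search space = 93455 -> 46727
  Step 7: search space = 46727 -> 23363
  Step 8: search space = 23363 -> 11681
  Step 9: search space = 11681 -> 5840
  Step 10: search space = 5840 -> 2920
  Step 11: search space = 2920 -> 1460
  Step 12: search space = 1460 -> 730
  Step 13: search space = 730 -> 365
  Step 14: search space = 365 -> 182
  Step 15: search space = 182 -> 91
  Step 16: search space = 91 -> 45
  Step 17: search space = 45 -> 22
  Step 18: search space = 22 -> 11
  Step 19: search space = 11 -> 5
  Step 20: search space = 5 -> 2
  Step 21: search space = 2 -> 1
  Step 22: search space = 1 (final check)
Maximum comparisons = floor(log2(2990588)) + 1 = 21 + 1 = 22


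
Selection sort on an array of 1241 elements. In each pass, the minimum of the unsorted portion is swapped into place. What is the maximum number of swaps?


Selection sort performs one swap per pass:
  Pass 1: find min in positions 0 to 1240, swap with position 0
  Pass 2: find min in positions 1 to 1240, swap with position 1
  Pass 3: find min in positions 2 to 1240, swap with position 2
  Pass 4: find min in positions 3 to 1240, swap with position 3
  Pass 5: find min in positions 4 to 1240, swap with position 4
  ... (1235 more passes)
Total passes (and swaps) = n - 1 = 1241 - 1 = 1240


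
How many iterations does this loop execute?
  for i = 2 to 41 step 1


The loop variable i takes values starting at 2 and increments by 1 each iteration.
Sequence: i = 2, 3, 4, 5, 6, 7, 8, 9, 10, ...
The upper bound 41 is inclusive, so the count is floor((last - first) / step) + 1:
floor((41 - 2) / 1) + 1 = floor(39/1) + 1 = 39 + 1 = 40


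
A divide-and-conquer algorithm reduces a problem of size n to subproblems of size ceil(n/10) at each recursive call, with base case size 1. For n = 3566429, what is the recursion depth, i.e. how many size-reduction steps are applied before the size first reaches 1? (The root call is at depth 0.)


Each step divides the size by 10 (rounding up); after k steps the size is ceil(n/10^k), which equals 1 exactly when 10^k >= n.
So the depth is the smallest k with 10^k >= 3566429, i.e. ceil(log_10(3566429)).
10^6 = 1000000 < 3566429 <= 10000000 = 10^7
Recursion depth = 7


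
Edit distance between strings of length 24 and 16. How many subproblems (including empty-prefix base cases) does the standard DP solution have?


The table includes base cases (empty prefixes).
Rows: (m+1) = 25
Columns: (n+1) = 17
Total = 25 * 17 = 425


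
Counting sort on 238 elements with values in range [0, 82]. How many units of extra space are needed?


Output array size: 238 (to store sorted result)
Count array size: 83 (one slot per possible value, range 0 to 82)
Total extra space = 238 + 83 = 321


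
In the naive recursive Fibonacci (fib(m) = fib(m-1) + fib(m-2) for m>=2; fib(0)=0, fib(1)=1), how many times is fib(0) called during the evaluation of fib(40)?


Let N(m) = number of times fib(m) is called while evaluating fib(40).
N(40) = 1 (the initial call).
N(39) = 1 (only fib(40) calls it).
For 1 <= m <= 38: fib(m) is called by fib(m+1) and fib(m+2), so
  N(m) = N(m+1) + N(m+2).
fib(0) is called only by fib(2), so N(0) = N(2).
Walk down from m=40:
  N(40)=1, N(39)=1, N(38)=2, N(37)=3, N(36)=5, N(35)=8, N(34)=13, N(33)=21, N(32)=34, N(31)=55, N(30)=89, N(29)=144, N(28)=233, N(27)=377, N(26)=610, N(25)=987, N(24)=1597, N(23)=2584, N(22)=4181, N(21)=6765, N(20)=10946, N(19)=17711, N(18)=28657, N(17)=46368, N(16)=75025, N(15)=121393, N(14)=196418, N(13)=317811, N(12)=514229, N(11)=832040, N(10)=1346269, N(9)=2178309, N(8)=3524578, N(7)=5702887, N(6)=9227465, N(5)=14930352, N(4)=24157817, N(3)=39088169, N(2)=63245986, N(1)=102334155, N(0)=N(2)=63245986
N(0) = 63245986


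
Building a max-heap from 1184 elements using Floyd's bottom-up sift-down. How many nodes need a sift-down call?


In a heap of 1184 elements (0-indexed array):
  Last element index: 1183
  Parent of last element: floor((1183 - 1) / 2) = 591
  Internal nodes: indices 0 to 591
  Count = floor(1184/2) = 592


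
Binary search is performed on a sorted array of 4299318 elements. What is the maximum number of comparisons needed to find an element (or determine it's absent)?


Binary search halves the search space each comparison:
  Step 1: search space = 4299318 -> 2149659
  Step 2: search space = 2149659 -> 1074829
  Step 3: search space = 1074829 -> 537414
  Step 4: search space = 537414 -> 268707
  Step 5: search space = 268707 -> 134353
  Step 6: search space = 134353 -> 67176
  Step 7: search space = 67176 -> 33588
  Step 8: search space = 33588 -> 16794
  Step 9: search space = 16794 -> 8397
  Step 10: search space = 8397 -> 4198
  Step 11: search space = 4198 -> 2099
  Step 12: search space = 2099 -> 1049
  Step 13: search space = 1049 -> 524
  Step 14: search space = 524 -> 262
  Step 15: search space = 262 -> 131
  Step 16: search space = 131 -> 65
  Step 17: search space = 65 -> 32
  Step 18: search space = 32 -> 16
  Step 19: search space = 16 -> 8
  Step 20: search space = 8 -> 4
  Step 21: search space = 4 -> 2
  Step 22: search space = 2 -> 1
  Step 23: search space = 1 (final check)
Maximum comparisons = floor(log2(4299318)) + 1 = 22 + 1 = 23


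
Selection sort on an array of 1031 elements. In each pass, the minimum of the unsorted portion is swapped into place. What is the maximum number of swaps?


Selection sort performs one swap per pass:
  Pass 1: find min in positions 0 to 1030, swap with position 0
  Pass 2: find min in positions 1 to 1030, swap with position 1
  Pass 3: find min in positions 2 to 1030, swap with position 2
  Pass 4: find min in positions 3 to 1030, swap with position 3
  Pass 5: find min in positions 4 to 1030, swap with position 4
  ... (1025 more passes)
Total passes (and swaps) = n - 1 = 1031 - 1 = 1030


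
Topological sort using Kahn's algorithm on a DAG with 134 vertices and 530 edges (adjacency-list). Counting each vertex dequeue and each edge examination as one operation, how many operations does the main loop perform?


Kahn's algorithm:
  1. Compute in-degrees: O(V + E)
  2. Process queue: each vertex dequeued once (O(V))
     each edge examined once (O(E))
Total = V + E = 134 + 530 = 664


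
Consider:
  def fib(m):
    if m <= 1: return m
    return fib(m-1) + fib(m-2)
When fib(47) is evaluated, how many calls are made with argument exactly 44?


Let N(m) = number of times fib(m) is called while evaluating fib(47).
N(47) = 1 (the initial call).
N(46) = 1 (only fib(47) calls it).
For 1 <= m <= 45: fib(m) is called by fib(m+1) and fib(m+2), so
  N(m) = N(m+1) + N(m+2).
fib(0) is called only by fib(2), so N(0) = N(2).
Walk down from m=47:
  N(47)=1, N(46)=1, N(45)=2, N(44)=3
N(44) = 3


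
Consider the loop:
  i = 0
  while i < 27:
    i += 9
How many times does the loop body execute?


Starting at i = 0, each iteration adds 9.
Iterations until i >= 27:
  Iteration 1: i = 0 -> i = 9
  Iteration 2: i = 9 -> i = 18
  Iteration 3: i = 18 -> i = 27
Total iterations = ceil(27/9) = 3


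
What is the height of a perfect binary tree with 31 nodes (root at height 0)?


A perfect binary tree with 31 nodes:
  31 = 2^5 - 1
  Levels: 0, 1, ..., 4
  Height = 4


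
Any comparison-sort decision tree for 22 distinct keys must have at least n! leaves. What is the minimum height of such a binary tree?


A binary decision tree of height h has at most 2^h leaves and needs at least n! of them, so h >= ceil(log2(n!)).
Compute 22! as a running product:
  x2 = 2, x3 = 6, x4 = 24, x5 = 120
  x6 = 720, x7 = 5040, x8 = 40320, x9 = 362880
  x10 = 3628800, x11 = 39916800, x12 = 479001600, x13 = 6227020800
  x14 = 87178291200, x15 = 1307674368000, x16 = 20922789888000, x17 = 355687428096000
  x18 = 6402373705728000, x19 = 121645100408832000, x20 = 2432902008176640000, x21 = 51090942171709440000
  x22 = 1124000727777607680000
22! = 1124000727777607680000
Bracket between powers of 2:
  2^69 = 590295810358705651712 < 1124000727777607680000 <= 1180591620717411303424 = 2^70
So ceil(log2(22!)) = 70


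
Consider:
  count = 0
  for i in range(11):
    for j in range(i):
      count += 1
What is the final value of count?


For each i, the inner loop runs i times:
  i=0: inner runs 0 times
  i=1: inner runs 1 time
  i=2: inner runs 2 times
  i=3: inner runs 3 times
  i=4: inner runs 4 times
  i=5: inner runs 5 times
  i=6: inner runs 6 times
  i=7: inner runs 7 times
  ...
Total = 0 + 1 + 2 + ... + 10 = 11*(11-1)/2 = 55


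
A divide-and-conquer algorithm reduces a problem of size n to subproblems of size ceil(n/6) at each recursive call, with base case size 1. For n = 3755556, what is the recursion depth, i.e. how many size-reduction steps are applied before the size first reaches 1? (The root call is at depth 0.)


Each step divides the size by 6 (rounding up); after k steps the size is ceil(n/6^k), which equals 1 exactly when 6^k >= n.
So the depth is the smallest k with 6^k >= 3755556, i.e. ceil(log_6(3755556)).
6^8 = 1679616 < 3755556 <= 10077696 = 6^9
Recursion depth = 9


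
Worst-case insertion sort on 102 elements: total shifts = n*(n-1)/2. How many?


Sum of shifts = 1 + 2 + 3 + ... + 101
= 102 * 101 / 2
= 10302 / 2
= 5151


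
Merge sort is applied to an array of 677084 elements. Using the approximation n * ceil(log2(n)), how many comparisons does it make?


Merge sort divides the array into halves recursively.
Number of levels = ceil(log2(677084)) = 20
At each level, approximately n = 677084 comparisons are needed for merging.
Total comparisons ~ n * ceil(log2(n)) = 677084 * 20 = 13541680


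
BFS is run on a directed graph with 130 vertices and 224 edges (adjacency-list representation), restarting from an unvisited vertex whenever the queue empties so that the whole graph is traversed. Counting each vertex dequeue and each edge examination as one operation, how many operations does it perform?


A full BFS traversal dequeues each vertex exactly once and examines each directed edge exactly once.
V = 130 (vertex processing cost)
E = 224 (edge examination cost)
Total operations proportional to V + E = 130 + 224 = 354


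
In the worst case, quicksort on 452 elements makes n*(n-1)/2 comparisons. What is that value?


Sum of comparisons per partition:
451 + 450 + ... + 1 + 0
= 452 * (452 - 1) / 2
= 452 * 451 / 2
= 101926


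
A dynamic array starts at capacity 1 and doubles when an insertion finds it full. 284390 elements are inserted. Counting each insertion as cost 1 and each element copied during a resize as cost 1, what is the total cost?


n = 284390
Insertion costs: 284390
Resizes copy 1, 2, 4, ... up to the largest power of 2 that is <= n-1 = 284389, i.e. 262144.
Copy costs = 1 + 2 + 4 + 8 + 16 + 32 + 64 + 128 + 256 + 512 + 1024 + 2048 + 4096 + 8192 + 16384 + 32768 + 65536 + 131072 + 262144 = 524287
Total = 284390 + 524287 = 808677


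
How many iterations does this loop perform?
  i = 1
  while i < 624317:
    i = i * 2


The loop variable doubles each iteration:
i = 1 -> 2 -> 4 -> 8 -> 16 -> 32 -> 64 -> 128 -> 256 -> 512 -> 1024 -> 2048 -> 4096 -> 8192 -> 16384 -> 32768 -> 65536 -> 131072 -> 262144 -> 524288 -> 1048576 (stop, 1048576 >= 624317)
Number of doublings = ceil(log2(624317)) = 20


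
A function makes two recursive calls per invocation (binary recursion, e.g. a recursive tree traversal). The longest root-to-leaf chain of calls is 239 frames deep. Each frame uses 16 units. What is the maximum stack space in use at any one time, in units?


Binary recursion: the two calls run one after the other, so only one root-to-leaf chain of frames is on the stack at a time.
Maximum depth (longest chain) = 239 frames
Each frame = 16 units
Max stack space = 239 * 16 = 3824


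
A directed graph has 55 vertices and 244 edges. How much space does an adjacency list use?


Adjacency list: one list head per vertex + one entry per edge
Vertex heads: 55
Edge entries: 244
Total = 55 + 244 = 299


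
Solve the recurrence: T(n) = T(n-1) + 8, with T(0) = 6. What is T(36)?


Unrolling the recurrence:
T(36) = T(35) + 8
       = T(34) + 8 + 8
       = T(33) + 8*3
       ...
       = T(0) + 8*36
       = 6 + 288 = 294


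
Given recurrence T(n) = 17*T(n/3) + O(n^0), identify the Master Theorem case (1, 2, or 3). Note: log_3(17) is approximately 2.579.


Master Theorem parameters: a=17, b=3, c=0
log_b(a) = 2.579
Compare b^c with a: 3^0 = 1 < 17, so c < log_b(a).
Comparing c=0 vs log_b(a)=2.579:
0 < 2.579 => Case 1
Result: T(n) = O(n^(log_3 17)) ~ O(n^2.579)
Master Theorem case = 1


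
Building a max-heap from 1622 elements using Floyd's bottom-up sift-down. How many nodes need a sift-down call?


In a heap of 1622 elements (0-indexed array):
  Last element index: 1621
  Parent of last element: floor((1621 - 1) / 2) = 810
  Internal nodes: indices 0 to 810
  Count = floor(1622/2) = 811


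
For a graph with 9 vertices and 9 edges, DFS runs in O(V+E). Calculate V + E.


A full DFS traversal visits each vertex once and examines each edge once.
V = 9
E = 9
Sum = 9 + 9 = 18


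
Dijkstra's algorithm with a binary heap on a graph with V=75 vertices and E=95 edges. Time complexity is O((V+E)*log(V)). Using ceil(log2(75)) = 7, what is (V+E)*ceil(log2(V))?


Dijkstra with a binary heap: each vertex is extracted once, each edge may relax once.
Each heap operation costs O(log V).
V + E = 75 + 95 = 170
ceil(log2(75)) = 7 (since 2^6 = 64 < 75 <= 128 = 2^7)
Total heap work = (V+E) * ceil(log2(V)) = 170 * 7 = 1190


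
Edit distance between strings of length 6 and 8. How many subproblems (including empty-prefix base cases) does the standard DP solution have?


The table includes base cases (empty prefixes).
Rows: (m+1) = 7
Columns: (n+1) = 9
Total = 7 * 9 = 63


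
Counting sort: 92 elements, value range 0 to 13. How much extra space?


n = 92 (output array)
k = 14 (count array for 14 distinct values)
Extra space = 92 + 14 = 106


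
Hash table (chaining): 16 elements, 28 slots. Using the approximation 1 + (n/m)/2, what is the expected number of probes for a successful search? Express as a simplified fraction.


Computing expected probes:
alpha = 16/28
= 1 + alpha/2
= 1 + 16/(2*28)
= (2*28 + 16) / (2*28)
= 72/56 = 9/7


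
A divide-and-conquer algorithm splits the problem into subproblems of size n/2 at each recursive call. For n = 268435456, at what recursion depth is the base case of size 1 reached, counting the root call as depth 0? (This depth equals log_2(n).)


At each depth, the problem size is divided by 2:
  Depth 0: problem size = 268435456
  Depth 1: problem size = 134217728
  Depth 2: problem size = 67108864
  Depth 3: problem size = 33554432
  Depth 4: problem size = 16777216
  Depth 5: problem size = 8388608
  Depth 6: problem size = 4194304
  Depth 7: problem size = 2097152
  Depth 8: problem size = 1048576
  Depth 9: problem size = 524288
  Depth 10: problem size = 262144
  Depth 11: problem size = 131072
  Depth 12: problem size = 65536
  Depth 13: problem size = 32768
  Depth 14: problem size = 16384
  Depth 15: problem size = 8192
  Depth 16: problem size = 4096
  Depth 17: problem size = 2048
  Depth 18: problem size = 1024
  Depth 19: problem size = 512
  Depth 20: problem size = 256
  Depth 21: problem size = 128
  Depth 22: problem size = 64
  Depth 23: problem size = 32
  Depth 24: problem size = 16
  Depth 25: problem size = 8
  Depth 26: problem size = 4
  Depth 27: problem size = 2
  Depth 28: problem size = 1 (base case)
The base case is reached at depth log_2(268435456) = 28 (the tree has 29 levels counting depth 0, but the depth asked for is 28).
Recursion depth = 28


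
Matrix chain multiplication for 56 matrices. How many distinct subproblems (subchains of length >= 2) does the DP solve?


Subproblems are indexed by (i, j) where i < j.
Number of such pairs = n*(n-1)/2
= 56 * 55 / 2
= 1540


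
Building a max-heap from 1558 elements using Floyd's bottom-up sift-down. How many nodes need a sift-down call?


In a heap of 1558 elements (0-indexed array):
  Last element index: 1557
  Parent of last element: floor((1557 - 1) / 2) = 778
  Internal nodes: indices 0 to 778
  Count = floor(1558/2) = 779


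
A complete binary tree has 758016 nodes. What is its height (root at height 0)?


In a complete binary tree, level k holds nodes 2^k .. 2^(k+1)-1 (1-indexed).
Height = floor(log2(n)) = floor(log2(758016)) = 19
Check: 2^19 = 524288 <= 758016 < 1048576 = 2^20


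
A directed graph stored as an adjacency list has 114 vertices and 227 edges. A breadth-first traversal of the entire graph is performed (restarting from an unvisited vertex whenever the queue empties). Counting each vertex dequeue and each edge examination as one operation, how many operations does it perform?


A full BFS traversal dequeues each vertex once and examines each edge once.
Vertex visits: 114
Edge visits: 227
V + E = 114 + 227 = 341


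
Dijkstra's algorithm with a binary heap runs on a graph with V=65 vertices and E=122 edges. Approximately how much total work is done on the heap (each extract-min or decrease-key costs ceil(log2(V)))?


Dijkstra with a binary heap: each vertex is extracted once, each edge may relax once.
Each heap operation costs O(log V).
V + E = 65 + 122 = 187
ceil(log2(65)) = 7 (since 2^6 = 64 < 65 <= 128 = 2^7)
Total heap work = (V+E) * ceil(log2(V)) = 187 * 7 = 1309


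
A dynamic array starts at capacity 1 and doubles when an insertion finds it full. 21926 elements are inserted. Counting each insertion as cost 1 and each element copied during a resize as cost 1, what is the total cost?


n = 21926
Insertion costs: 21926
Resizes copy 1, 2, 4, ... up to the largest power of 2 that is <= n-1 = 21925, i.e. 16384.
Copy costs = 1 + 2 + 4 + 8 + 16 + 32 + 64 + 128 + 256 + 512 + 1024 + 2048 + 4096 + 8192 + 16384 = 32767
Total = 21926 + 32767 = 54693


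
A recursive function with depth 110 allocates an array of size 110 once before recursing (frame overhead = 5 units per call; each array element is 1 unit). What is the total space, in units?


Array allocation: 110 units (allocated once)
Stack frames: 110 deep * 5 per frame = 550 units
Total = 110 + 550 = 660


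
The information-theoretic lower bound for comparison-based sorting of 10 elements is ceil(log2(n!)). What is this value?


A binary decision tree of height h has at most 2^h leaves and needs at least n! of them, so h >= ceil(log2(n!)).
Compute 10! as a running product:
  x2 = 2, x3 = 6, x4 = 24, x5 = 120
  x6 = 720, x7 = 5040, x8 = 40320, x9 = 362880
  x10 = 3628800
10! = 3628800
Bracket between powers of 2:
  2^21 = 2097152 < 3628800 <= 4194304 = 2^22
So ceil(log2(10!)) = 22


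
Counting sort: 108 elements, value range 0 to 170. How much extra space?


n = 108 (output array)
k = 171 (count array for 171 distinct values)
Extra space = 108 + 171 = 279


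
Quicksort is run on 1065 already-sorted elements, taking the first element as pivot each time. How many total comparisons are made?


Sum of comparisons per partition:
1064 + 1063 + ... + 1 + 0
= 1065 * (1065 - 1) / 2
= 1065 * 1064 / 2
= 566580


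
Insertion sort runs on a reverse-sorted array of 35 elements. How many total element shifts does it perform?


Sum of shifts = 1 + 2 + 3 + ... + 34
= 35 * 34 / 2
= 1190 / 2
= 595


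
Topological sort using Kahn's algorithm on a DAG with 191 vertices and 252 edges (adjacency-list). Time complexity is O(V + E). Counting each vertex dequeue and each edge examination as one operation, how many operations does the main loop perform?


Kahn's algorithm:
  1. Compute in-degrees: O(V + E)
  2. Process queue: each vertex dequeued once (O(V))
     each edge examined once (O(E))
Total = V + E = 191 + 252 = 443


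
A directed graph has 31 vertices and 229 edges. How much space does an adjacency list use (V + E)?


Adjacency list: one list head per vertex + one entry per edge
Vertex heads: 31
Edge entries: 229
Total = 31 + 229 = 260


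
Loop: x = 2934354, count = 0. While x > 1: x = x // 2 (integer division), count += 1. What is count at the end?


The variable x halves each step:
x = 2934354 -> 1467177 -> 733588 -> 366794 -> 183397 -> 91698 -> 45849 -> 22924 -> 11462 -> 5731 -> 2865 -> 1432 -> 716 -> 358 -> 179 -> 89 -> 44 -> 22 -> 11 -> 5 -> 2 -> 1
Number of halvings = floor(log2(2934354)) = 21


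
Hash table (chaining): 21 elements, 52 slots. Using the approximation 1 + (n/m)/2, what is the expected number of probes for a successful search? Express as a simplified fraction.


Computing expected probes:
alpha = 21/52
= 1 + alpha/2
= 1 + 21/(2*52)
= (2*52 + 21) / (2*52)
= 125/104


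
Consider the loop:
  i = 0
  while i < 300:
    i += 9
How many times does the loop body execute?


Starting at i = 0, each iteration adds 9.
Iterations until i >= 300:
  Iteration 1: i = 0 -> i = 9
  Iteration 2: i = 9 -> i = 18
  Iteration 3: i = 18 -> i = 27
  Iteration 4: i = 27 -> i = 36
  Iteration 5: i = 36 -> i = 45
  Iteration 6: i = 45 -> i = 54
  Iteration 7: i = 54 -> i = 63
  Iteration 8: i = 63 -> i = 72
  ... continuing ...
Total iterations = ceil(300/9) = 34


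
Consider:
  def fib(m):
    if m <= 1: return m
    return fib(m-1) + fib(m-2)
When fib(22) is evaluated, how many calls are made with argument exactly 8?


Let N(m) = number of times fib(m) is called while evaluating fib(22).
N(22) = 1 (the initial call).
N(21) = 1 (only fib(22) calls it).
For 1 <= m <= 20: fib(m) is called by fib(m+1) and fib(m+2), so
  N(m) = N(m+1) + N(m+2).
fib(0) is called only by fib(2), so N(0) = N(2).
Walk down from m=22:
  N(22)=1, N(21)=1, N(20)=2, N(19)=3, N(18)=5, N(17)=8, N(16)=13, N(15)=21, N(14)=34, N(13)=55, N(12)=89, N(11)=144, N(10)=233, N(9)=377, N(8)=610
N(8) = 610


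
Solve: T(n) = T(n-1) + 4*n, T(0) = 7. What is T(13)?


Expanding the recurrence:
T(13) = T(12) + 4*13
       = T(11) + 4*12 + 4*13
       ...
       = T(0) + 4*(1 + 2 + ... + 13)
       = 7 + 4 * 13*14/2
       = 7 + 4 * 91
       = 7 + 364 = 371


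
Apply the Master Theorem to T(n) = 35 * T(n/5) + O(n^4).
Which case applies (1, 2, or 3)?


The Master Theorem: T(n) = a*T(n/b) + O(n^c)
  a = 35, b = 5, c = 4
log_b(a) = log_5(35) ~ 2.209
Compare b^c with a: 5^4 = 625 > 35, so c > log_b(a).
Since c > log_b(a), Case 3 applies.
T(n) = O(n^4)
Master Theorem case = 3


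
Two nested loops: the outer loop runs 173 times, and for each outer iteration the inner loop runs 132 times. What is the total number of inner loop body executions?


Outer loop: 173 iterations
Inner loop: 132 iterations per outer iteration
Total = 173 * 132 = 22836


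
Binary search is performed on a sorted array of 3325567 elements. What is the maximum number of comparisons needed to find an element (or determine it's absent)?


Binary search halves the search space each comparison:
  Step 1: search space = 3325567 -> 1662783
  Step 2: search space = 1662783 -> 831391
  Step 3: search space = 831391 -> 415695
  Step 4: search space = 415695 -> 207847
  Step 5: search space = 207847 -> 103923
  Step 6: search space = 103923 -> 51961
  Step 7: search space = 51961 -> 25980
  Step 8: search space = 25980 -> 12990
  Step 9: search space = 12990 -> 6495
  Step 10: search space = 6495 -> 3247
  Step 11: search space = 3247 -> 1623
  Step 12: search space = 1623 -> 811
  Step 13: search space = 811 -> 405
  Step 14: search space = 405 -> 202
  Step 15: search space = 202 -> 101
  Step 16: search space = 101 -> 50
  Step 17: search space = 50 -> 25
  Step 18: search space = 25 -> 12
  Step 19: search space = 12 -> 6
  Step 20: search space = 6 -> 3
  Step 21: search space = 3 -> 1
  Step 22: search space = 1 (final check)
Maximum comparisons = floor(log2(3325567)) + 1 = 21 + 1 = 22


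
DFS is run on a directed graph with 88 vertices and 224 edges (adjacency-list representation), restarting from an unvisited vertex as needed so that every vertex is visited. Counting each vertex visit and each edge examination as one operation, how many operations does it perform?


A full DFS traversal processes each vertex exactly once (push/pop on stack).
Each directed edge is examined once.
V = 88, E = 224
V + E = 312


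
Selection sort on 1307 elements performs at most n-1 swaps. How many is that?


Each of the 1306 passes places one element in its final position.
Pass 1: swap minimum into position 0
Pass 2: swap minimum of remaining into position 1
...
Pass 1306: last two elements, one swap
Maximum swaps = 1307 - 1 = 1306


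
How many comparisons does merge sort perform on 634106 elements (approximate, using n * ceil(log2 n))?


Recursion depth: ceil(log2(634106)) = 20
Each recursion level merges n = 634106 elements
Total = 634106 * 20 = 12682120


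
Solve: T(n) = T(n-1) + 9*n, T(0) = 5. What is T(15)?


Expanding the recurrence:
T(15) = T(14) + 9*15
       = T(13) + 9*14 + 9*15
       ...
       = T(0) + 9*(1 + 2 + ... + 15)
       = 5 + 9 * 15*16/2
       = 5 + 9 * 120
       = 5 + 1080 = 1085


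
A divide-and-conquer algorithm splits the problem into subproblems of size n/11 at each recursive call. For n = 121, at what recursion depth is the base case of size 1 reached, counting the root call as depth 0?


At each depth, the problem size is divided by 11:
  Depth 0: problem size = 121
  Depth 1: problem size = 11
  Depth 2: problem size = 1 (base case)
The base case is reached at depth log_11(121) = 2 (the tree has 3 levels counting depth 0, but the depth asked for is 2).
Recursion depth = 2


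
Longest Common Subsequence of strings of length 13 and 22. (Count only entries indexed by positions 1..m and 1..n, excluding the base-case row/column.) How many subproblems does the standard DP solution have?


DP table indexed by positions in both strings.
First string: 13 positions
Second string: 22 positions
Total = 13 * 22 = 286


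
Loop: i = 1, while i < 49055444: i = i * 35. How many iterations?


i multiplies by 35 each step:
i = 1 -> 35 -> 1225 -> 42875 -> 1500625 -> 52521875 (stop)
Iterations = ceil(log_35(49055444)) = 5


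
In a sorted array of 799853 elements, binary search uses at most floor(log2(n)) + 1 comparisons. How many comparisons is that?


Halving sequence: 799853 -> 399926 -> 199963 -> 99981 -> 49990 -> 24995 -> 12497 -> 6248 -> 3124 -> 1562 -> 781 -> 390 -> 195 -> 97 -> 48 -> 24 -> 12 -> 6 -> 3 -> 1
Number of halvings = 19
Max comparisons = 19 + 1 = 20


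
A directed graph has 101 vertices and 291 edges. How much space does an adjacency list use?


Adjacency list: one list head per vertex + one entry per edge
Vertex heads: 101
Edge entries: 291
Total = 101 + 291 = 392


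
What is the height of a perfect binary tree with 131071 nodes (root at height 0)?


A perfect binary tree with 131071 nodes:
  131071 = 2^17 - 1
  Levels: 0, 1, ..., 16
  Height = 16


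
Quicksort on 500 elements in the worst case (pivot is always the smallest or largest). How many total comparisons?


In the worst case, each partition step picks the worst pivot:
  Partition 1: 499 comparisons (n-1 elements to compare)
  Partition 2: 498 comparisons
  Partition 3: 497 comparisons
  Partition 4: 496 comparisons
  Partition 5: 495 comparisons
  ...
  Last partition: 0 comparisons
Total = (n-1) + (n-2) + ... + 1 + 0 = n*(n-1)/2
= 500*499/2 = 124750


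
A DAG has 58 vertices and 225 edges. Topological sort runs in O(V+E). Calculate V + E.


V = 58 (vertex processing)
E = 225 (edge processing)
V + E = 58 + 225 = 283


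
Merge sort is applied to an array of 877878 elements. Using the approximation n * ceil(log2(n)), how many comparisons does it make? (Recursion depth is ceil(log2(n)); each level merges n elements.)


Merge sort divides the array into halves recursively.
Number of levels = ceil(log2(877878)) = 20
At each level, approximately n = 877878 comparisons are needed for merging.
Total comparisons ~ n * ceil(log2(n)) = 877878 * 20 = 17557560


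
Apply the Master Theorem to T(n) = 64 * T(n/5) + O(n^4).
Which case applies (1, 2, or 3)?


The Master Theorem: T(n) = a*T(n/b) + O(n^c)
  a = 64, b = 5, c = 4
log_b(a) = log_5(64) ~ 2.584
Compare b^c with a: 5^4 = 625 > 64, so c > log_b(a).
Since c > log_b(a), Case 3 applies.
T(n) = O(n^4)
Master Theorem case = 3


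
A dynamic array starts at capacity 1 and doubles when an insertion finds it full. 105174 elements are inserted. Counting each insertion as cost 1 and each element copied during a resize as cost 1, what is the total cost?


n = 105174
Insertion costs: 105174
Resizes copy 1, 2, 4, ... up to the largest power of 2 that is <= n-1 = 105173, i.e. 65536.
Copy costs = 1 + 2 + 4 + 8 + 16 + 32 + 64 + 128 + 256 + 512 + 1024 + 2048 + 4096 + 8192 + 16384 + 32768 + 65536 = 131071
Total = 105174 + 131071 = 236245


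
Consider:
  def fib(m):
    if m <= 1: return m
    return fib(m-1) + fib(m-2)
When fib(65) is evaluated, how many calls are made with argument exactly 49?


Let N(m) = number of times fib(m) is called while evaluating fib(65).
N(65) = 1 (the initial call).
N(64) = 1 (only fib(65) calls it).
For 1 <= m <= 63: fib(m) is called by fib(m+1) and fib(m+2), so
  N(m) = N(m+1) + N(m+2).
fib(0) is called only by fib(2), so N(0) = N(2).
Walk down from m=65:
  N(65)=1, N(64)=1, N(63)=2, N(62)=3, N(61)=5, N(60)=8, N(59)=13, N(58)=21, N(57)=34, N(56)=55, N(55)=89, N(54)=144, N(53)=233, N(52)=377, N(51)=610, N(50)=987, N(49)=1597
N(49) = 1597


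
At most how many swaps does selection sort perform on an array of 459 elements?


Each of the 458 passes places one element in its final position.
Pass 1: swap minimum into position 0
Pass 2: swap minimum of remaining into position 1
...
Pass 458: last two elements, one swap
Maximum swaps = 459 - 1 = 458


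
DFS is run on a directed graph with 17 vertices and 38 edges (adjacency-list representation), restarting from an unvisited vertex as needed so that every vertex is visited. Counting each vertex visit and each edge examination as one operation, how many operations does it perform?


A full DFS traversal processes each vertex exactly once (push/pop on stack).
Each directed edge is examined once.
V = 17, E = 38
V + E = 55


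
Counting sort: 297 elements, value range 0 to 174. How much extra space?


n = 297 (output array)
k = 175 (count array for 175 distinct values)
Extra space = 297 + 175 = 472


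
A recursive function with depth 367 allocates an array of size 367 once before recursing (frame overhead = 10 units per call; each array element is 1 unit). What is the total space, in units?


Array allocation: 367 units (allocated once)
Stack frames: 367 deep * 10 per frame = 3670 units
Total = 367 + 3670 = 4037


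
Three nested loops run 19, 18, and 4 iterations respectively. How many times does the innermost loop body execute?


Loop 1 (outermost): 19 iterations
Loop 2 (middle): 18 iterations per outer
Loop 3 (innermost): 4 iterations per middle
Total = 19 * 18 * 4 = 1368


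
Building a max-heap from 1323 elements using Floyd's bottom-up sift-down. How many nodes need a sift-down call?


In a heap of 1323 elements (0-indexed array):
  Last element index: 1322
  Parent of last element: floor((1322 - 1) / 2) = 660
  Internal nodes: indices 0 to 660
  Count = floor(1323/2) = 661


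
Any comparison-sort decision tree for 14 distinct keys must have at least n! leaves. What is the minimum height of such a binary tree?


A binary decision tree of height h has at most 2^h leaves and needs at least n! of them, so h >= ceil(log2(n!)).
Compute 14! as a running product:
  x2 = 2, x3 = 6, x4 = 24, x5 = 120
  x6 = 720, x7 = 5040, x8 = 40320, x9 = 362880
  x10 = 3628800, x11 = 39916800, x12 = 479001600, x13 = 6227020800
  x14 = 87178291200
14! = 87178291200
Bracket between powers of 2:
  2^36 = 68719476736 < 87178291200 <= 137438953472 = 2^37
So ceil(log2(14!)) = 37
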